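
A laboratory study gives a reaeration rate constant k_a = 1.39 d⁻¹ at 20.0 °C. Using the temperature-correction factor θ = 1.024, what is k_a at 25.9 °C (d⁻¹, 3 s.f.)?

k_a ≈ 1.60 d⁻¹

k_a(T₂) = k_a(T₁) · θ^(T₂−T₁) = 1.39 × 1.024^(25.9−20.0)
= 1.39 × 1.024^5.90 = 1.39 × 1.150 = 1.599 d⁻¹.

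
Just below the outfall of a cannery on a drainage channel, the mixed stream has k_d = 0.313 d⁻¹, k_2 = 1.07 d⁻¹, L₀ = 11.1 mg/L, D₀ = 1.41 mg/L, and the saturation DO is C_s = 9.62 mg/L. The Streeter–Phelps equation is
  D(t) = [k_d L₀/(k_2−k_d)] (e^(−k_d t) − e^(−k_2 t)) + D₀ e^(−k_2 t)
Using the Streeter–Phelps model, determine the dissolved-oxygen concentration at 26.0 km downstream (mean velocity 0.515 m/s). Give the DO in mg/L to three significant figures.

Travel time t = x/v = 26.0 km / (0.515 m/s) = 26000 m / 0.515 m/s = 50490 s = 0.5843 d.
k_d L₀/(k_2−k_d) = 0.313×11.1/(1.07−0.313) = 3.474/0.7570 = 4.590 mg/L.
e^(−k_d t) = e^(−0.313×0.5843) = 0.8329; e^(−k_2 t) = e^(−1.07×0.5843) = 0.5351.
D = 4.590 × (0.8329 − 0.5351) + 1.41 × 0.5351 = 1.366 + 0.7545 = 2.121 mg/L.
DO = C_s − D = 9.62 − 2.121 = 7.499 mg/L.

DO ≈ 7.50 mg/L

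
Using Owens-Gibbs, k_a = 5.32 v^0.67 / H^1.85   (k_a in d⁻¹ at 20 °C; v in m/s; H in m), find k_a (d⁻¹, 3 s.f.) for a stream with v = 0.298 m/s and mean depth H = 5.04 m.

k_a ≈ 0.119 d⁻¹

k_a = 5.32 × 0.298^0.67 / 5.04^1.85 = 5.32 × 0.4443 / 19.93 = 0.1186 d⁻¹.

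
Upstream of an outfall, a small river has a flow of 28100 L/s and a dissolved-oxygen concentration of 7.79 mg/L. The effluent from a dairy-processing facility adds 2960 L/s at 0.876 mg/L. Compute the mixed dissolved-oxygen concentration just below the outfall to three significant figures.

Flow-weighted mixing: C = (Q_r C_r + Q_w C_w)/(Q_r + Q_w)
= (28100×7.79 + 2960×0.876)/(28100 + 2960) = 221500/31060 = 7.131 mg/L.

7.13 mg/L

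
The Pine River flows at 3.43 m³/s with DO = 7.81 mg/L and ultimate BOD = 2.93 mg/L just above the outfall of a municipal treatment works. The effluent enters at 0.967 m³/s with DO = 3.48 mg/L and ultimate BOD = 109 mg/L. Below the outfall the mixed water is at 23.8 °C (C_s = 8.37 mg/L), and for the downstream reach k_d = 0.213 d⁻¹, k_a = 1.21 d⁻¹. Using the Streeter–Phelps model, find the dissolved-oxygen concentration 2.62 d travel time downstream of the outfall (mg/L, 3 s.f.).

Mixed DO = (3.43×7.81 + 0.967×3.48)/(3.43+0.967) = 30.15/4.397 = 6.858 mg/L.
Mixed L₀ = (3.43×2.93 + 0.967×109)/(4.397) = 115.5/4.397 = 26.26 mg/L.
Initial deficit D₀ = C_s − DO₀ = 8.37 − 6.858 = 1.512 mg/L.
D(2.62) = [0.213×26.26/(1.21−0.213)](e^(−0.213×2.62) − e^(−1.21×2.62)) + 1.512 e^(−1.21×2.62)
= 5.610 × (0.5723 − 0.04200) + 1.512 × 0.04200 = 3.038 mg/L.
DO = 8.37 − 3.038 = 5.332 mg/L.

DO ≈ 5.33 mg/L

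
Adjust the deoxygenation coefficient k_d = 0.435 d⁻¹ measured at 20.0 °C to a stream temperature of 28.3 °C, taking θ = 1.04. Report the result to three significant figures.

k_d(T₂) = k_d(T₁) · θ^(T₂−T₁) = 0.435 × 1.04^(28.3−20.0)
= 0.435 × 1.04^8.30 = 0.435 × 1.385 = 0.6024 d⁻¹.

k_d ≈ 0.602 d⁻¹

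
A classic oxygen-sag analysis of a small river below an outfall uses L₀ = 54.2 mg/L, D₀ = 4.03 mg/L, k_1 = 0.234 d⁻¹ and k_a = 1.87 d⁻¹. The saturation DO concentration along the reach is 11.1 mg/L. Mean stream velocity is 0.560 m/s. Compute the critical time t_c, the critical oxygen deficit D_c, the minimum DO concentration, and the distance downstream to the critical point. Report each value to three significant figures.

t_c = [1/(k_a−k_1)] ln[(k_a/k_1)(1 − D₀(k_a−k_1)/(k_1 L₀))]
= [1/(1.87−0.234)] ln[(1.87/0.234)(1 − 4.03×1.636/(0.234×54.2))]
= (1/1.636) ln[7.991 × 0.4802] = 0.6112 × ln(3.837) = 0.6112 × 1.345 = 0.8220 d.
L(t_c) = L₀ e^(−k_1 t_c) = 54.2 × 0.8250 = 44.72 mg/L, and at the critical point k_a D_c = k_1 L, so D_c = (0.234/1.87) × 44.72 = 5.596 mg/L.
Minimum DO = C_s − D_c = 11.1 − 5.596 = 5.504 mg/L.
x_c = v t_c = 0.560 m/s × 0.8220 d × 86400 s/d = 39770 m ≈ 39.8 km.

t_c ≈ 0.822 d; D_c ≈ 5.60 mg/L; min DO ≈ 5.50 mg/L; x_c ≈ 39.8 km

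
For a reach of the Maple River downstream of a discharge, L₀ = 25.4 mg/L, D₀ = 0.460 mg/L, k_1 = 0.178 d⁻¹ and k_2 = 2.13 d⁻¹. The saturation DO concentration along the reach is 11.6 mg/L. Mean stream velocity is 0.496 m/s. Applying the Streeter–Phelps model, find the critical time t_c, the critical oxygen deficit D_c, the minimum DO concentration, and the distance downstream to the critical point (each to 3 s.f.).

At the critical point dD/dt = 0, so k_1 L₀ e^(−k_1 t) = k_2 D. Substituting D(t) from the Streeter–Phelps equation and solving for t gives
t_c = ln[(k_2/k_1)(1 − D₀(k_2−k_1)/(k_1 L₀))] / (k_2−k_1).
Here k_2−k_1 = 1.952 d⁻¹ and 1 − D₀(k_2−k_1)/(k_1 L₀) = 1 − 0.460×1.952/(0.178×25.4) = 0.8014, so
t_c = ln(11.97 × 0.8014) / 1.952 = 2.261 / 1.952 = 1.158 d.
D_c = (k_1/k_2) L₀ e^(−k_1 t_c) = (0.178/2.13) × 25.4 × e^(−0.178×1.158) = 0.08357 × 25.4 × 0.8137 = 1.727 mg/L.
Minimum DO = C_s − D_c = 11.6 − 1.727 = 9.873 mg/L.
x_c = v t_c = 0.496 m/s × 1.158 d × 86400 s/d = 49630 m ≈ 49.6 km.

t_c ≈ 1.16 d; D_c ≈ 1.73 mg/L; min DO ≈ 9.87 mg/L; x_c ≈ 49.6 km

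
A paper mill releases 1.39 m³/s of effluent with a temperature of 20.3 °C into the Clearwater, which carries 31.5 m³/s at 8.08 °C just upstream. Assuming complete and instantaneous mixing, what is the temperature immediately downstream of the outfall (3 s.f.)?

8.60 °C

Flow-weighted mixing: C = (Q_r C_r + Q_w C_w)/(Q_r + Q_w)
= (31.5×8.08 + 1.39×20.3)/(31.5 + 1.39) = 282.7/32.89 = 8.596 °C.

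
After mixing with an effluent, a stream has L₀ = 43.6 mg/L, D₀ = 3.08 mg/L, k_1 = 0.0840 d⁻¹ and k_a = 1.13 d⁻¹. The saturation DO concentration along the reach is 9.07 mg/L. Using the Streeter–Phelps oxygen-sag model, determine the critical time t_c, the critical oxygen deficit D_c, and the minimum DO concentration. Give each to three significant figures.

At the critical point dD/dt = 0, so k_1 L₀ e^(−k_1 t) = k_a D. Substituting D(t) from the Streeter–Phelps equation and solving for t gives
t_c = ln[(k_a/k_1)(1 − D₀(k_a−k_1)/(k_1 L₀))] / (k_a−k_1).
Here k_a−k_1 = 1.046 d⁻¹ and 1 − D₀(k_a−k_1)/(k_1 L₀) = 1 − 3.08×1.046/(0.0840×43.6) = 0.1203, so
t_c = ln(13.45 × 0.1203) / 1.046 = 0.4817 / 1.046 = 0.4605 d.
L(t_c) = L₀ e^(−k_1 t_c) = 43.6 × 0.9621 = 41.95 mg/L, and at the critical point k_a D_c = k_1 L, so D_c = (0.0840/1.13) × 41.95 = 3.118 mg/L.
Minimum DO = C_s − D_c = 9.07 − 3.118 = 5.952 mg/L.

t_c ≈ 0.461 d; D_c ≈ 3.12 mg/L; min DO ≈ 5.95 mg/L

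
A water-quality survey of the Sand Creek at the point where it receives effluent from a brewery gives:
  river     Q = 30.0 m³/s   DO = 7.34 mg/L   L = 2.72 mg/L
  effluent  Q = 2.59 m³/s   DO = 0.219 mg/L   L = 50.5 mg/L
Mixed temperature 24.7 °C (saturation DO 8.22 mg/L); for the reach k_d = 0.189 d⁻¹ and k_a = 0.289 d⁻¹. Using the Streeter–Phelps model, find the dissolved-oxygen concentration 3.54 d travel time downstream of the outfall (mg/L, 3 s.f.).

Mixed DO = (30.0×7.34 + 2.59×0.219)/(30.0+2.59) = 220.8/32.59 = 6.774 mg/L.
Mixed L₀ = (30.0×2.72 + 2.59×50.5)/(32.59) = 212.4/32.59 = 6.517 mg/L.
Initial deficit D₀ = C_s − DO₀ = 8.22 − 6.774 = 1.446 mg/L.
D(3.54) = [0.189×6.517/(0.289−0.189)](e^(−0.189×3.54) − e^(−0.289×3.54)) + 1.446 e^(−0.289×3.54)
= 12.32 × (0.5122 − 0.3595) + 1.446 × 0.3595 = 2.401 mg/L.
DO = 8.22 − 2.401 = 5.819 mg/L.

DO ≈ 5.82 mg/L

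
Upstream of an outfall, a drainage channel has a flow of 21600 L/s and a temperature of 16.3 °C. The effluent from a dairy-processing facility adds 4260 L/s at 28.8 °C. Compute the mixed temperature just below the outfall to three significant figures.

Flow-weighted mixing: C = (Q_r C_r + Q_w C_w)/(Q_r + Q_w)
= (21600×16.3 + 4260×28.8)/(21600 + 4260) = 474800/25860 = 18.36 °C.

18.4 °C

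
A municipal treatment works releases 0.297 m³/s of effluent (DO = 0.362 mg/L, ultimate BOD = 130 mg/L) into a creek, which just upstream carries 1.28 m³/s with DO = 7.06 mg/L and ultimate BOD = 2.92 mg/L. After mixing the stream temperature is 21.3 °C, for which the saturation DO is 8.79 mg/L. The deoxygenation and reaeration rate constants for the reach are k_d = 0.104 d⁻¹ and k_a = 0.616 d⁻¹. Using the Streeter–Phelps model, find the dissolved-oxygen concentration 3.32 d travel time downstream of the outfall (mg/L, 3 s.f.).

Mixed DO = (1.28×7.06 + 0.297×0.362)/(1.28+0.297) = 9.144/1.577 = 5.799 mg/L.
Mixed L₀ = (1.28×2.92 + 0.297×130)/(1.577) = 42.35/1.577 = 26.85 mg/L.
Initial deficit D₀ = C_s − DO₀ = 8.79 − 5.799 = 2.991 mg/L.
D(3.32) = [0.104×26.85/(0.616−0.104)](e^(−0.104×3.32) − e^(−0.616×3.32)) + 2.991 e^(−0.616×3.32)
= 5.455 × (0.7080 − 0.1294) + 2.991 × 0.1294 = 3.543 mg/L.
DO = 8.79 − 3.543 = 5.247 mg/L.

DO ≈ 5.25 mg/L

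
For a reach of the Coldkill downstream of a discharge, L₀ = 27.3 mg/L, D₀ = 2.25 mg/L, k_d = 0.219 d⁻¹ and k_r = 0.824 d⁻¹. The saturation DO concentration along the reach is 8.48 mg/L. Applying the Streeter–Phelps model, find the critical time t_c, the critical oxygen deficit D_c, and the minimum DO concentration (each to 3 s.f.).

t_c ≈ 1.76 d; D_c ≈ 4.93 mg/L; min DO ≈ 3.55 mg/L

t_c = [1/(k_r−k_d)] ln[(k_r/k_d)(1 − D₀(k_r−k_d)/(k_d L₀))]
= [1/(0.824−0.219)] ln[(0.824/0.219)(1 − 2.25×0.6050/(0.219×27.3))]
= (1/0.6050) ln[3.763 × 0.7723] = 1.653 × ln(2.906) = 1.653 × 1.067 = 1.763 d.
D_c = (k_d/k_r) L₀ e^(−k_d t_c) = (0.219/0.824) × 27.3 × e^(−0.219×1.763) = 0.2658 × 27.3 × 0.6797 = 4.932 mg/L.
Minimum DO = C_s − D_c = 8.48 − 4.932 = 3.548 mg/L.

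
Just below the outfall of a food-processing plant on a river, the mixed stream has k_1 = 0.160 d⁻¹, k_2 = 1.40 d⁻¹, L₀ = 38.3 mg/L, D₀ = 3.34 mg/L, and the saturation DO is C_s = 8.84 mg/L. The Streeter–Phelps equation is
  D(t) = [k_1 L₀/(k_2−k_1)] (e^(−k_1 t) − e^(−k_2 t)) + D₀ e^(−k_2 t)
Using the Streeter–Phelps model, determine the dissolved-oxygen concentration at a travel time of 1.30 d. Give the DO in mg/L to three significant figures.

DO ≈ 5.09 mg/L

k_1 L₀/(k_2−k_1) = 0.160×38.3/(1.40−0.160) = 6.128/1.240 = 4.942 mg/L.
e^(−k_1 t) = e^(−0.160×1.300) = 0.8122; e^(−k_2 t) = e^(−1.40×1.300) = 0.1620.
D = 4.942 × (0.8122 − 0.1620) + 3.34 × 0.1620 = 3.213 + 0.5412 = 3.754 mg/L.
DO = C_s − D = 8.84 − 3.754 = 5.086 mg/L.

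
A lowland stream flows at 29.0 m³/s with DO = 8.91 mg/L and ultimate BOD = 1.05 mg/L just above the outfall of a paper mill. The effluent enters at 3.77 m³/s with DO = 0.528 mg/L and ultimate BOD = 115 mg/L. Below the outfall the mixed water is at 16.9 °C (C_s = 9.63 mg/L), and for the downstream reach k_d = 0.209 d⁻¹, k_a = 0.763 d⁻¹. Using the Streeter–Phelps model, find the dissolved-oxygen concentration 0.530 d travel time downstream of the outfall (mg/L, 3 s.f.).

DO ≈ 7.29 mg/L

Mixed DO = (29.0×8.91 + 3.77×0.528)/(29.0+3.77) = 260.4/32.77 = 7.946 mg/L.
Mixed L₀ = (29.0×1.05 + 3.77×115)/(32.77) = 464.0/32.77 = 14.16 mg/L.
Initial deficit D₀ = C_s − DO₀ = 9.63 − 7.946 = 1.684 mg/L.
D(0.530) = [0.209×14.16/(0.763−0.209)](e^(−0.209×0.530) − e^(−0.763×0.530)) + 1.684 e^(−0.763×0.530)
= 5.342 × (0.8951 − 0.6674) + 1.684 × 0.6674 = 2.341 mg/L.
DO = 9.63 − 2.341 = 7.289 mg/L.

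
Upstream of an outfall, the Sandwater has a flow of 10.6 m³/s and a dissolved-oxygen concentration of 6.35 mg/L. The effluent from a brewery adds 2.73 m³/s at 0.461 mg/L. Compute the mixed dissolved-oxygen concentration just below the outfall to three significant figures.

5.14 mg/L

Flow-weighted mixing: C = (Q_r C_r + Q_w C_w)/(Q_r + Q_w)
= (10.6×6.35 + 2.73×0.461)/(10.6 + 2.73) = 68.57/13.33 = 5.144 mg/L.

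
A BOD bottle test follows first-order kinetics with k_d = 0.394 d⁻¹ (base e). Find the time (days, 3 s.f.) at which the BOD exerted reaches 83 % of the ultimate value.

t ≈ 4.50 d

y/L₀ = 1 − e^(−k_d t) = 0.83 ⇒ e^(−k_d t) = 0.170
t = −ln(0.170) / 0.394 = 1.772 / 0.394 = 4.497 d.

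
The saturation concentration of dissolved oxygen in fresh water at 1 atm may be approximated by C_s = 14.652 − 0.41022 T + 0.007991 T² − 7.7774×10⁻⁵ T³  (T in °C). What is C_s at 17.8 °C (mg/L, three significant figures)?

C_s = 14.652 − 0.41022×17.8 + 0.007991×17.8² − 7.7774×10⁻⁵×17.8³ = 9.443 mg/L.

C_s ≈ 9.44 mg/L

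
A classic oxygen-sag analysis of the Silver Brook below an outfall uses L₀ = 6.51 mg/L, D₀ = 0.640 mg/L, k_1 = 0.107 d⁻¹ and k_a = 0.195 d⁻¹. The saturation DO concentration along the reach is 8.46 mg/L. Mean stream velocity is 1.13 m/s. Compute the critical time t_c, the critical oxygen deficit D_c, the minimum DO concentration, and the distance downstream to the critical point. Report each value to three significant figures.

t_c ≈ 5.86 d; D_c ≈ 1.91 mg/L; min DO ≈ 6.55 mg/L; x_c ≈ 572 km

At the critical point dD/dt = 0, so k_1 L₀ e^(−k_1 t) = k_a D. Substituting D(t) from the Streeter–Phelps equation and solving for t gives
t_c = ln[(k_a/k_1)(1 − D₀(k_a−k_1)/(k_1 L₀))] / (k_a−k_1).
Here k_a−k_1 = 0.08800 d⁻¹ and 1 − D₀(k_a−k_1)/(k_1 L₀) = 1 − 0.640×0.08800/(0.107×6.51) = 0.9191, so
t_c = ln(1.822 × 0.9191) / 0.08800 = 0.5159 / 0.08800 = 5.862 d.
L(t_c) = L₀ e^(−k_1 t_c) = 6.51 × 0.5341 = 3.477 mg/L, and at the critical point k_a D_c = k_1 L, so D_c = (0.107/0.195) × 3.477 = 1.908 mg/L.
Minimum DO = C_s − D_c = 8.46 − 1.908 = 6.552 mg/L.
x_c = v t_c = 1.13 m/s × 5.862 d × 86400 s/d = 572300 m ≈ 572 km.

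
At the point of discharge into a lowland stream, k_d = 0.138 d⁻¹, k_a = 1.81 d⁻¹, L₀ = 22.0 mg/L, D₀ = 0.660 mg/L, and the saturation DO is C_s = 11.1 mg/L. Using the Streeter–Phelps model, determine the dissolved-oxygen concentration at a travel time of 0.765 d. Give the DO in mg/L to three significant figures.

DO ≈ 9.76 mg/L

k_d L₀/(k_a−k_d) = 0.138×22.0/(1.81−0.138) = 3.036/1.672 = 1.816 mg/L.
e^(−k_d t) = e^(−0.138×0.7650) = 0.8998; e^(−k_a t) = e^(−1.81×0.7650) = 0.2504.
D = 1.816 × (0.8998 − 0.2504) + 0.660 × 0.2504 = 1.179 + 0.1653 = 1.344 mg/L.
DO = C_s − D = 11.1 − 1.344 = 9.756 mg/L.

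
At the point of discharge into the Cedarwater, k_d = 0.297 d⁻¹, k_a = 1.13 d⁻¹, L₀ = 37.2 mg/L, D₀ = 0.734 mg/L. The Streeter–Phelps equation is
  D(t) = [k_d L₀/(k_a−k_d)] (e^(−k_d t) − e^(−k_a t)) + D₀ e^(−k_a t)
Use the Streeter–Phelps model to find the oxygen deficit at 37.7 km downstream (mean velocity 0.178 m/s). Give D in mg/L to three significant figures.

D ≈ 5.62 mg/L

Travel time t = x/v = 37.7 km / (0.178 m/s) = 37700 m / 0.178 m/s = 211800 s = 2.451 d.
k_d L₀/(k_a−k_d) = 0.297×37.2/(1.13−0.297) = 11.05/0.8330 = 13.26 mg/L.
e^(−k_d t) = e^(−0.297×2.451) = 0.4828; e^(−k_a t) = e^(−1.13×2.451) = 0.06266.
D = 13.26 × (0.4828 − 0.06266) + 0.734 × 0.06266 = 5.573 + 0.04599 = 5.619 mg/L.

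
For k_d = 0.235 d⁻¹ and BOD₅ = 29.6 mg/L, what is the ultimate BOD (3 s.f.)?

L₀ ≈ 42.8 mg/L

BOD₅ = L₀(1 − e^(−5k_d)) ⇒ L₀ = BOD₅ / (1 − e^(−5×0.235))
= 29.6 / (1 − 0.3088) = 29.6 / 0.6912 = 42.83 mg/L.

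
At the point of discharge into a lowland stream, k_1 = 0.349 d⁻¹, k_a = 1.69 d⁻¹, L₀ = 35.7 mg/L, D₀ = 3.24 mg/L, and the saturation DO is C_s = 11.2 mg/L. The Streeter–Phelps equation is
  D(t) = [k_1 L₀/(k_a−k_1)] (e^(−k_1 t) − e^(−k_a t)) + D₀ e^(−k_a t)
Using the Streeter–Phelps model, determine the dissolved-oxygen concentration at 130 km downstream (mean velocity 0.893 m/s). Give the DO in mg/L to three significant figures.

Travel time t = x/v = 130 km / (0.893 m/s) = 130000 m / 0.893 m/s = 145600 s = 1.685 d.
k_1 L₀/(k_a−k_1) = 0.349×35.7/(1.69−0.349) = 12.46/1.341 = 9.291 mg/L.
e^(−k_1 t) = e^(−0.349×1.685) = 0.5554; e^(−k_a t) = e^(−1.69×1.685) = 0.05799.
D = 9.291 × (0.5554 − 0.05799) + 3.24 × 0.05799 = 4.622 + 0.1879 = 4.810 mg/L.
DO = C_s − D = 11.2 − 4.810 = 6.390 mg/L.

DO ≈ 6.39 mg/L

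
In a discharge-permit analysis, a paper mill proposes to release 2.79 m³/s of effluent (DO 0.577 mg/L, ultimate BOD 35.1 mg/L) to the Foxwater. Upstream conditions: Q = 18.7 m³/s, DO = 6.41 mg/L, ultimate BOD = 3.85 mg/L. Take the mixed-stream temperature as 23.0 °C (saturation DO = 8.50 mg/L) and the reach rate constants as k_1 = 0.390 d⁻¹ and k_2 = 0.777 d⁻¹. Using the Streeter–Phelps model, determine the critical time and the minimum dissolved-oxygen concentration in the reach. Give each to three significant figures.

Mixed DO = (18.7×6.41 + 2.79×0.577)/(18.7+2.79) = 121.5/21.49 = 5.653 mg/L.
Mixed L₀ = (18.7×3.85 + 2.79×35.1)/(21.49) = 169.9/21.49 = 7.907 mg/L.
Initial deficit D₀ = C_s − DO₀ = 8.50 − 5.653 = 2.847 mg/L.
t_c = (1/0.3870) ln[(0.777/0.390)(1 − 2.847×0.3870/(0.390×7.907))] = 2.584 × ln(1.280) = 0.6387 d.
D_c = (0.390/0.777) × 7.907 × e^(−0.390×0.6387) = 0.5019 × 7.907 × 0.7795 = 3.094 mg/L.
Minimum DO = 8.50 − 3.094 = 5.406 mg/L.

t_c ≈ 0.639 d; minimum DO ≈ 5.41 mg/L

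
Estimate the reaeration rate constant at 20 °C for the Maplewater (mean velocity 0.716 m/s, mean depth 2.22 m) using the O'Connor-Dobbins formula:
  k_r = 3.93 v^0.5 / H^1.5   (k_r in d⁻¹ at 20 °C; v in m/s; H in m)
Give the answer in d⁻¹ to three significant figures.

k_r = 3.93 × 0.716^0.5 / 2.22^1.5 = 3.93 × 0.8462 / 3.308 = 1.005 d⁻¹.

k_r ≈ 1.01 d⁻¹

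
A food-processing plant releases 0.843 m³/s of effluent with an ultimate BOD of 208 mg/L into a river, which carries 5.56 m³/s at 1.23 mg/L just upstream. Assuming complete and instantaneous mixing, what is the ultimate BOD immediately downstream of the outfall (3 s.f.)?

Flow-weighted mixing: C = (Q_r C_r + Q_w C_w)/(Q_r + Q_w)
= (5.56×1.23 + 0.843×208)/(5.56 + 0.843) = 182.2/6.403 = 28.45 mg/L.

28.5 mg/L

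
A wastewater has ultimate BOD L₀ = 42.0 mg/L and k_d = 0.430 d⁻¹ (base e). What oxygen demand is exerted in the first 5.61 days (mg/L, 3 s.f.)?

y_t = L₀(1 − e^(−k_d t)) = 42.0 × (1 − e^(−0.430×5.61))
= 42.0 × (1 − 0.08961) = 42.0 × 0.9104 = 38.24 mg/L.

y ≈ 38.2 mg/L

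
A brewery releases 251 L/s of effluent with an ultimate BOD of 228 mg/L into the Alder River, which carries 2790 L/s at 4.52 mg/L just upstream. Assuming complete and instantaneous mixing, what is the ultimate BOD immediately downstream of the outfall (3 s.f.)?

23.0 mg/L

Flow-weighted mixing: C = (Q_r C_r + Q_w C_w)/(Q_r + Q_w)
= (2790×4.52 + 251×228)/(2790 + 251) = 69840/3041 = 22.97 mg/L.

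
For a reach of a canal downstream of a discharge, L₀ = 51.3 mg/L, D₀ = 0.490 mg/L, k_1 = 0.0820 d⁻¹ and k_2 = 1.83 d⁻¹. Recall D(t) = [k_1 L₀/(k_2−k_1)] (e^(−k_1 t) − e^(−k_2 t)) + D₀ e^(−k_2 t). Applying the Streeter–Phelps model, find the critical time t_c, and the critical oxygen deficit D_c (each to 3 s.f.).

t_c = [1/(k_2−k_1)] ln[(k_2/k_1)(1 − D₀(k_2−k_1)/(k_1 L₀))]
= [1/(1.83−0.0820)] ln[(1.83/0.0820)(1 − 0.490×1.748/(0.0820×51.3))]
= (1/1.748) ln[22.32 × 0.7964] = 0.5721 × ln(17.77) = 0.5721 × 2.878 = 1.646 d.
D_c = (k_1/k_2) L₀ e^(−k_1 t_c) = (0.0820/1.83) × 51.3 × e^(−0.0820×1.646) = 0.04481 × 51.3 × 0.8737 = 2.008 mg/L.

t_c ≈ 1.65 d; D_c ≈ 2.01 mg/L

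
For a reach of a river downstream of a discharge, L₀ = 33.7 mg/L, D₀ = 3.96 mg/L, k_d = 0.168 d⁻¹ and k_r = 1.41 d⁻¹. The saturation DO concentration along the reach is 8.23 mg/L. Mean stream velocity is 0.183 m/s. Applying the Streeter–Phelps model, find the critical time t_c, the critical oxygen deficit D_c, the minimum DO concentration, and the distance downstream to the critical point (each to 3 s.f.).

At the critical point dD/dt = 0, so k_d L₀ e^(−k_d t) = k_r D. Substituting D(t) from the Streeter–Phelps equation and solving for t gives
t_c = ln[(k_r/k_d)(1 − D₀(k_r−k_d)/(k_d L₀))] / (k_r−k_d).
Here k_r−k_d = 1.242 d⁻¹ and 1 − D₀(k_r−k_d)/(k_d L₀) = 1 − 3.96×1.242/(0.168×33.7) = 0.1313, so
t_c = ln(8.393 × 0.1313) / 1.242 = 0.09699 / 1.242 = 0.07809 d.
D_c = (k_d/k_r) L₀ e^(−k_d t_c) = (0.168/1.41) × 33.7 × e^(−0.168×0.07809) = 0.1191 × 33.7 × 0.9870 = 3.963 mg/L.
Minimum DO = C_s − D_c = 8.23 − 3.963 = 4.267 mg/L.
x_c = v t_c = 0.183 m/s × 0.07809 d × 86400 s/d = 1235 m ≈ 1.23 km.

t_c ≈ 0.0781 d; D_c ≈ 3.96 mg/L; min DO ≈ 4.27 mg/L; x_c ≈ 1.23 km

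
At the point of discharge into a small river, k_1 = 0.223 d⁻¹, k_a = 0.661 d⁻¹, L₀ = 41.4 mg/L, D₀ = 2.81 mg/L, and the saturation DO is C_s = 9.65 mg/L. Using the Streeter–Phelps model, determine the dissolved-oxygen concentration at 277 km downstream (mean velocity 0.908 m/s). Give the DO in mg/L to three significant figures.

DO ≈ 1.83 mg/L

Travel time t = x/v = 277 km / (0.908 m/s) = 277000 m / 0.908 m/s = 305100 s = 3.531 d.
k_1 L₀/(k_a−k_1) = 0.223×41.4/(0.661−0.223) = 9.232/0.4380 = 21.08 mg/L.
e^(−k_1 t) = e^(−0.223×3.531) = 0.4550; e^(−k_a t) = e^(−0.661×3.531) = 0.09692.
D = 21.08 × (0.4550 − 0.09692) + 2.81 × 0.09692 = 7.548 + 0.2723 = 7.821 mg/L.
DO = C_s − D = 9.65 − 7.821 = 1.829 mg/L.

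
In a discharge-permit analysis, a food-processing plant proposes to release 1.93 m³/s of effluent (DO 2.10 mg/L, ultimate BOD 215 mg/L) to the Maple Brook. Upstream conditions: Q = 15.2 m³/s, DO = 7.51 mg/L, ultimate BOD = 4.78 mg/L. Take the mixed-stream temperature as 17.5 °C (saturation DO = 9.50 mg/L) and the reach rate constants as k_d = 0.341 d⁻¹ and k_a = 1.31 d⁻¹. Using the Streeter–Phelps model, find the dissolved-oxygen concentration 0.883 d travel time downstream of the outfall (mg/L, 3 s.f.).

Mixed DO = (15.2×7.51 + 1.93×2.10)/(15.2+1.93) = 118.2/17.13 = 6.900 mg/L.
Mixed L₀ = (15.2×4.78 + 1.93×215)/(17.13) = 487.6/17.13 = 28.47 mg/L.
Initial deficit D₀ = C_s − DO₀ = 9.50 − 6.900 = 2.600 mg/L.
D(0.883) = [0.341×28.47/(1.31−0.341)](e^(−0.341×0.883) − e^(−1.31×0.883)) + 2.600 e^(−1.31×0.883)
= 10.02 × (0.7400 − 0.3145) + 2.600 × 0.3145 = 5.080 mg/L.
DO = 9.50 − 5.080 = 4.420 mg/L.

DO ≈ 4.42 mg/L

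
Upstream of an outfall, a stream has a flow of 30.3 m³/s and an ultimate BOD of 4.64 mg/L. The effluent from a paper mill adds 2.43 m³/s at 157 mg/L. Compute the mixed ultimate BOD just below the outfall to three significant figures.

Flow-weighted mixing: C = (Q_r C_r + Q_w C_w)/(Q_r + Q_w)
= (30.3×4.64 + 2.43×157)/(30.3 + 2.43) = 522.1/32.73 = 15.95 mg/L.

16.0 mg/L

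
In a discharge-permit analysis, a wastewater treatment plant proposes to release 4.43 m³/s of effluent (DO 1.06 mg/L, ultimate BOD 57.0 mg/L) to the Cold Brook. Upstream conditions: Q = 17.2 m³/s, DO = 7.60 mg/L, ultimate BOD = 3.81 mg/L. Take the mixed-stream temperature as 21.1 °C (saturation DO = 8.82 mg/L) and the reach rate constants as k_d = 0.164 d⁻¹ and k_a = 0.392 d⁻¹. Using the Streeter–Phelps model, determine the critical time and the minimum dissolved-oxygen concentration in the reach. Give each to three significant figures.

t_c ≈ 2.61 d; minimum DO ≈ 4.81 mg/L

Mixed DO = (17.2×7.60 + 4.43×1.06)/(17.2+4.43) = 135.4/21.63 = 6.261 mg/L.
Mixed L₀ = (17.2×3.81 + 4.43×57.0)/(21.63) = 318.0/21.63 = 14.70 mg/L.
Initial deficit D₀ = C_s − DO₀ = 8.82 − 6.261 = 2.559 mg/L.
t_c = (1/0.2280) ln[(0.392/0.164)(1 − 2.559×0.2280/(0.164×14.70))] = 4.386 × ln(1.812) = 2.607 d.
D_c = (0.164/0.392) × 14.70 × e^(−0.164×2.607) = 0.4184 × 14.70 × 0.6521 = 4.012 mg/L.
Minimum DO = 8.82 − 4.012 = 4.808 mg/L.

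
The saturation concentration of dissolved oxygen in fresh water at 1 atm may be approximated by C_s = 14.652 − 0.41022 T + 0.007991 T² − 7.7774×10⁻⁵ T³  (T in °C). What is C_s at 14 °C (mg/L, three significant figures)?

C_s ≈ 10.3 mg/L

C_s = 14.652 − 0.41022×14 + 0.007991×14² − 7.7774×10⁻⁵×14³ = 10.26 mg/L.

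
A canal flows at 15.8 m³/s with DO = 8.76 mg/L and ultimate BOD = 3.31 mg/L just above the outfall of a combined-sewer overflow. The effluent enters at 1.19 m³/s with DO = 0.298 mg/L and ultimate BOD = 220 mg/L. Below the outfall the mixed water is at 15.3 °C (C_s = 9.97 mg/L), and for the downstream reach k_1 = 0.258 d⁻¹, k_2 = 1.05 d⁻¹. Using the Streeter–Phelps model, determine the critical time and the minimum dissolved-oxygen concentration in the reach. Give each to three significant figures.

t_c ≈ 1.32 d; minimum DO ≈ 6.74 mg/L

Mixed DO = (15.8×8.76 + 1.19×0.298)/(15.8+1.19) = 138.8/16.99 = 8.167 mg/L.
Mixed L₀ = (15.8×3.31 + 1.19×220)/(16.99) = 314.1/16.99 = 18.49 mg/L.
Initial deficit D₀ = C_s − DO₀ = 9.97 − 8.167 = 1.803 mg/L.
t_c = (1/0.7920) ln[(1.05/0.258)(1 − 1.803×0.7920/(0.258×18.49))] = 1.263 × ln(2.852) = 1.323 d.
D_c = (0.258/1.05) × 18.49 × e^(−0.258×1.323) = 0.2457 × 18.49 × 0.7108 = 3.229 mg/L.
Minimum DO = 9.97 − 3.229 = 6.741 mg/L.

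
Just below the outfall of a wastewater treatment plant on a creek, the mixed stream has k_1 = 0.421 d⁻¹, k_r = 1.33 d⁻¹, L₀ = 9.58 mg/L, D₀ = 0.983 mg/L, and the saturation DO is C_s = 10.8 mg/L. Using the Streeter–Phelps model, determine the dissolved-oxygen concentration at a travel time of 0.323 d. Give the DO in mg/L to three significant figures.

DO ≈ 9.17 mg/L

k_1 L₀/(k_r−k_1) = 0.421×9.58/(1.33−0.421) = 4.033/0.9090 = 4.437 mg/L.
e^(−k_1 t) = e^(−0.421×0.3230) = 0.8729; e^(−k_r t) = e^(−1.33×0.3230) = 0.6508.
D = 4.437 × (0.8729 − 0.6508) + 0.983 × 0.6508 = 0.9854 + 0.6397 = 1.625 mg/L.
DO = C_s − D = 10.8 − 1.625 = 9.175 mg/L.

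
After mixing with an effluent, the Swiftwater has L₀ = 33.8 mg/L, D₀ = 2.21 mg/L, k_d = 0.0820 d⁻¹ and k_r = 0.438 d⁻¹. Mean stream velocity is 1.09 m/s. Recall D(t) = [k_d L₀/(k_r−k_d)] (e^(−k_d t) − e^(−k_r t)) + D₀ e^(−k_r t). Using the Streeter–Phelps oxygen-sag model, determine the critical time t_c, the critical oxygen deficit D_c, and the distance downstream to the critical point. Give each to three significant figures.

t_c ≈ 3.77 d; D_c ≈ 4.65 mg/L; x_c ≈ 355 km

With k_r/k_d = 5.341 and 1 − D₀(k_r−k_d)/(k_d L₀) = 0.7161,
t_c = ln(5.341 × 0.7161) / (0.438 − 0.0820) = ln(3.825) / 0.3560 = 1.342/0.3560 = 3.769 d.
D_c = (k_d/k_r) L₀ e^(−k_d t_c) = (0.0820/0.438) × 33.8 × e^(−0.0820×3.769) = 0.1872 × 33.8 × 0.7342 = 4.646 mg/L.
x_c = v t_c = 1.09 m/s × 3.769 d × 86400 s/d = 354900 m ≈ 355 km.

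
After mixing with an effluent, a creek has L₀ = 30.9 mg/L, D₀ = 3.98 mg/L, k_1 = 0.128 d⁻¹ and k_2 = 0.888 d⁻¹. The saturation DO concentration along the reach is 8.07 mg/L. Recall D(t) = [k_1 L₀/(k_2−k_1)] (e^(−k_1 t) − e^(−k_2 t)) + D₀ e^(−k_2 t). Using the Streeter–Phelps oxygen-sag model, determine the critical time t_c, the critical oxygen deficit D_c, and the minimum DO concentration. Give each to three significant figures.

At the critical point dD/dt = 0, so k_1 L₀ e^(−k_1 t) = k_2 D. Substituting D(t) from the Streeter–Phelps equation and solving for t gives
t_c = ln[(k_2/k_1)(1 − D₀(k_2−k_1)/(k_1 L₀))] / (k_2−k_1).
Here k_2−k_1 = 0.7600 d⁻¹ and 1 − D₀(k_2−k_1)/(k_1 L₀) = 1 − 3.98×0.7600/(0.128×30.9) = 0.2352, so
t_c = ln(6.938 × 0.2352) / 0.7600 = 0.4898 / 0.7600 = 0.6444 d.
D_c = (k_1/k_2) L₀ e^(−k_1 t_c) = (0.128/0.888) × 30.9 × e^(−0.128×0.6444) = 0.1441 × 30.9 × 0.9208 = 4.101 mg/L.
Minimum DO = C_s − D_c = 8.07 − 4.101 = 3.969 mg/L.

t_c ≈ 0.644 d; D_c ≈ 4.10 mg/L; min DO ≈ 3.97 mg/L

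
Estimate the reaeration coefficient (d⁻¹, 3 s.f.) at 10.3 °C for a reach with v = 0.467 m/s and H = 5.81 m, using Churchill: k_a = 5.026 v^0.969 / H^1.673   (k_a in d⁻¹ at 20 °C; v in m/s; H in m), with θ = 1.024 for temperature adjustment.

k_a ≈ 0.101 d⁻¹

k_a(20) = 5.026 × 0.467^0.969 / 5.81^1.673 = 5.026 × 0.4782 / 18.99 = 0.1266 d⁻¹.
k_a(10.3) = 0.1266 × 1.024^(10.3−20) = 0.1266 × 0.7945 = 0.1006 d⁻¹.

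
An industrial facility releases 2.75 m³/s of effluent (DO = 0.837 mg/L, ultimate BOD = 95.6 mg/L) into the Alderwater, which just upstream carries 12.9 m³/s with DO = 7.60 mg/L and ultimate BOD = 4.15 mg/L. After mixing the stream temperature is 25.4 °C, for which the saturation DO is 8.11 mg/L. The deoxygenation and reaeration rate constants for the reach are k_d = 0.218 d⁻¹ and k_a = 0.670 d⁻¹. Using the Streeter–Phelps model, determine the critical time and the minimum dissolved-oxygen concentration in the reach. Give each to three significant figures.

Mixed DO = (12.9×7.60 + 2.75×0.837)/(12.9+2.75) = 100.3/15.65 = 6.412 mg/L.
Mixed L₀ = (12.9×4.15 + 2.75×95.6)/(15.65) = 316.4/15.65 = 20.22 mg/L.
Initial deficit D₀ = C_s − DO₀ = 8.11 − 6.412 = 1.698 mg/L.
t_c = (1/0.4520) ln[(0.670/0.218)(1 − 1.698×0.4520/(0.218×20.22))] = 2.212 × ln(2.538) = 2.061 d.
D_c = (0.218/0.670) × 20.22 × e^(−0.218×2.061) = 0.3254 × 20.22 × 0.6381 = 4.198 mg/L.
Minimum DO = 8.11 − 4.198 = 3.912 mg/L.

t_c ≈ 2.06 d; minimum DO ≈ 3.91 mg/L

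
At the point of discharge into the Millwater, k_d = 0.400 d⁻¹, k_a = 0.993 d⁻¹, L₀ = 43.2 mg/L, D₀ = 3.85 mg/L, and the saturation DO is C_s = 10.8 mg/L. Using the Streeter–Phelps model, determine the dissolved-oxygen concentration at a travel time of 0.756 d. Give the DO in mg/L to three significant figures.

k_d L₀/(k_a−k_d) = 0.400×43.2/(0.993−0.400) = 17.28/0.5930 = 29.14 mg/L.
e^(−k_d t) = e^(−0.400×0.7560) = 0.7390; e^(−k_a t) = e^(−0.993×0.7560) = 0.4720.
D = 29.14 × (0.7390 − 0.4720) + 3.85 × 0.4720 = 7.781 + 1.817 = 9.598 mg/L.
DO = C_s − D = 10.8 − 9.598 = 1.202 mg/L.

DO ≈ 1.20 mg/L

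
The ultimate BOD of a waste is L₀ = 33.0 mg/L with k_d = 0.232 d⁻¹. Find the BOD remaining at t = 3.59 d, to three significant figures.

L ≈ 14.3 mg/L

L_t = L₀ e^(−k_d t) = 33.0 × e^(−0.232×3.59) = 33.0 × 0.4348 = 14.35 mg/L.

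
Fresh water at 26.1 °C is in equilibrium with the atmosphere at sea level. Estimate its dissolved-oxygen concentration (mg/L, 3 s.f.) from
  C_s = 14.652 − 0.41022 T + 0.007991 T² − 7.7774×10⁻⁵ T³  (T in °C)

C_s ≈ 8.01 mg/L

C_s = 14.652 − 0.41022×26.1 + 0.007991×26.1² − 7.7774×10⁻⁵×26.1³ = 8.006 mg/L.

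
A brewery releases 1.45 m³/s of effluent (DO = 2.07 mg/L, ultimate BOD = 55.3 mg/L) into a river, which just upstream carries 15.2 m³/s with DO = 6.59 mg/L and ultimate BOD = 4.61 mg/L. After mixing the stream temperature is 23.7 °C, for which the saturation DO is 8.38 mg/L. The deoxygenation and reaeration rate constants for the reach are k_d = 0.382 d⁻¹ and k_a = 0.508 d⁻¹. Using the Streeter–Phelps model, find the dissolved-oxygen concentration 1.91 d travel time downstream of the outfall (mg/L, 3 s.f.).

Mixed DO = (15.2×6.59 + 1.45×2.07)/(15.2+1.45) = 103.2/16.65 = 6.196 mg/L.
Mixed L₀ = (15.2×4.61 + 1.45×55.3)/(16.65) = 150.3/16.65 = 9.024 mg/L.
Initial deficit D₀ = C_s − DO₀ = 8.38 − 6.196 = 2.184 mg/L.
D(1.91) = [0.382×9.024/(0.508−0.382)](e^(−0.382×1.91) − e^(−0.508×1.91)) + 2.184 e^(−0.508×1.91)
= 27.36 × (0.4821 − 0.3790) + 2.184 × 0.3790 = 3.649 mg/L.
DO = 8.38 − 3.649 = 4.731 mg/L.

DO ≈ 4.73 mg/L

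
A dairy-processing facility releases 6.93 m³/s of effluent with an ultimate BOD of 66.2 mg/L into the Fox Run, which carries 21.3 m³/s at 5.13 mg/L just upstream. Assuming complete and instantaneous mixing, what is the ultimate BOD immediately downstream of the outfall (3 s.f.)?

Flow-weighted mixing: C = (Q_r C_r + Q_w C_w)/(Q_r + Q_w)
= (21.3×5.13 + 6.93×66.2)/(21.3 + 6.93) = 568.0/28.23 = 20.12 mg/L.

20.1 mg/L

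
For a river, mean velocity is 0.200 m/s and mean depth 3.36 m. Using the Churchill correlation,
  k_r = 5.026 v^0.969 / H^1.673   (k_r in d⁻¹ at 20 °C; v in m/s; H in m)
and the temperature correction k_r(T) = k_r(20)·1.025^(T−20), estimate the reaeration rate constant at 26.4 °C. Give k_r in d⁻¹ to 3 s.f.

k_r(20) = 5.026 × 0.200^0.969 / 3.36^1.673 = 5.026 × 0.2102 / 7.596 = 0.1391 d⁻¹.
k_r(26.4) = 0.1391 × 1.025^(26.4−20) = 0.1391 × 1.171 = 0.1629 d⁻¹.

k_r ≈ 0.163 d⁻¹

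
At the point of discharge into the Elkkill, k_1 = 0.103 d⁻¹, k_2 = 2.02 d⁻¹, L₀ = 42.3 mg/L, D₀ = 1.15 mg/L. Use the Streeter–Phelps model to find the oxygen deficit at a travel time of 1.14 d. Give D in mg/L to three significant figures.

D ≈ 1.91 mg/L

k_1 L₀/(k_2−k_1) = 0.103×42.3/(2.02−0.103) = 4.357/1.917 = 2.273 mg/L.
e^(−k_1 t) = e^(−0.103×1.140) = 0.8892; e^(−k_2 t) = e^(−2.02×1.140) = 0.09998.
D = 2.273 × (0.8892 − 0.09998) + 1.15 × 0.09998 = 1.794 + 0.1150 = 1.909 mg/L.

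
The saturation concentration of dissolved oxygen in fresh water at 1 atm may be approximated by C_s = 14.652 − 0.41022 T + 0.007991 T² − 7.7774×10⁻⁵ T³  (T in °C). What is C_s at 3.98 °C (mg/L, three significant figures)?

C_s = 14.652 − 0.41022×3.98 + 0.007991×3.98² − 7.7774×10⁻⁵×3.98³ = 13.14 mg/L.

C_s ≈ 13.1 mg/L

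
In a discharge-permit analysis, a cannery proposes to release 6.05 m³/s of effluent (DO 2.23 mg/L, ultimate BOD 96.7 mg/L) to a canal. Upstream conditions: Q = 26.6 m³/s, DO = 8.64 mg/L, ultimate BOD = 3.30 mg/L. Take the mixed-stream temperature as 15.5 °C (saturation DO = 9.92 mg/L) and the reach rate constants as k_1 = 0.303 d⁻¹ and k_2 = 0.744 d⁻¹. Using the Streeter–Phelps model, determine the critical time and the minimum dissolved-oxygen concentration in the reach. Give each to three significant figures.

t_c ≈ 1.60 d; minimum DO ≈ 4.76 mg/L

Mixed DO = (26.6×8.64 + 6.05×2.23)/(26.6+6.05) = 243.3/32.65 = 7.452 mg/L.
Mixed L₀ = (26.6×3.30 + 6.05×96.7)/(32.65) = 672.8/32.65 = 20.61 mg/L.
Initial deficit D₀ = C_s − DO₀ = 9.92 − 7.452 = 2.468 mg/L.
t_c = (1/0.4410) ln[(0.744/0.303)(1 − 2.468×0.4410/(0.303×20.61))] = 2.268 × ln(2.027) = 1.603 d.
D_c = (0.303/0.744) × 20.61 × e^(−0.303×1.603) = 0.4073 × 20.61 × 0.6153 = 5.164 mg/L.
Minimum DO = 9.92 − 5.164 = 4.756 mg/L.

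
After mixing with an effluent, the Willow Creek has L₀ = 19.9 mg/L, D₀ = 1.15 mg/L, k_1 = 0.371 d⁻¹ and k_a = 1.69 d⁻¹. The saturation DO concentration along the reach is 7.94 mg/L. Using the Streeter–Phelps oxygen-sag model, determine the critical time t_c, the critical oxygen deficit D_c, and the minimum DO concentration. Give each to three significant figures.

t_c ≈ 0.975 d; D_c ≈ 3.04 mg/L; min DO ≈ 4.90 mg/L

t_c = [1/(k_a−k_1)] ln[(k_a/k_1)(1 − D₀(k_a−k_1)/(k_1 L₀))]
= [1/(1.69−0.371)] ln[(1.69/0.371)(1 − 1.15×1.319/(0.371×19.9))]
= (1/1.319) ln[4.555 × 0.7945] = 0.7582 × ln(3.619) = 0.7582 × 1.286 = 0.9752 d.
L(t_c) = L₀ e^(−k_1 t_c) = 19.9 × 0.6964 = 13.86 mg/L, and at the critical point k_a D_c = k_1 L, so D_c = (0.371/1.69) × 13.86 = 3.042 mg/L.
Minimum DO = C_s − D_c = 7.94 − 3.042 = 4.898 mg/L.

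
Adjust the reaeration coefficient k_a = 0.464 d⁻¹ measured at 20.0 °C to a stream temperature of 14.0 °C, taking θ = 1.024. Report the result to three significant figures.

k_a ≈ 0.402 d⁻¹

k_a(T₂) = k_a(T₁) · θ^(T₂−T₁) = 0.464 × 1.024^(14.0−20.0)
= 0.464 × 1.024^-6.00 = 0.464 × 0.8674 = 0.4025 d⁻¹.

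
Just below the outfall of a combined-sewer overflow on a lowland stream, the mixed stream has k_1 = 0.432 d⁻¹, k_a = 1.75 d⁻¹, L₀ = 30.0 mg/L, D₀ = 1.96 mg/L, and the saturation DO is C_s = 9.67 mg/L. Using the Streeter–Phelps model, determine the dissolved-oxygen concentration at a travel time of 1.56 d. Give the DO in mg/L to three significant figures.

DO ≈ 5.17 mg/L

k_1 L₀/(k_a−k_1) = 0.432×30.0/(1.75−0.432) = 12.96/1.318 = 9.833 mg/L.
e^(−k_1 t) = e^(−0.432×1.560) = 0.5097; e^(−k_a t) = e^(−1.75×1.560) = 0.06522.
D = 9.833 × (0.5097 − 0.06522) + 1.96 × 0.06522 = 4.371 + 0.1278 = 4.499 mg/L.
DO = C_s − D = 9.67 − 4.499 = 5.171 mg/L.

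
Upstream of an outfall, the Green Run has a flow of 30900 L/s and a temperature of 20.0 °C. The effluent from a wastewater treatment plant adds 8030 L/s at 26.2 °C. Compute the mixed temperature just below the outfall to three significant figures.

21.3 °C

Flow-weighted mixing: C = (Q_r C_r + Q_w C_w)/(Q_r + Q_w)
= (30900×20.0 + 8030×26.2)/(30900 + 8030) = 828400/38930 = 21.28 °C.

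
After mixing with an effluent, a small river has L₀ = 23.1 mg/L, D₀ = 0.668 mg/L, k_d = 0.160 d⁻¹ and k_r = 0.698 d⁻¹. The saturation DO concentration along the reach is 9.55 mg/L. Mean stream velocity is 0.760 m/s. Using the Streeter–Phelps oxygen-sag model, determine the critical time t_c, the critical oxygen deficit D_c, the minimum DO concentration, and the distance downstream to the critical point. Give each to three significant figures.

t_c ≈ 2.55 d; D_c ≈ 3.52 mg/L; min DO ≈ 6.03 mg/L; x_c ≈ 167 km

With k_r/k_d = 4.362 and 1 − D₀(k_r−k_d)/(k_d L₀) = 0.9028,
t_c = ln(4.362 × 0.9028) / (0.698 − 0.160) = ln(3.938) / 0.5380 = 1.371/0.5380 = 2.548 d.
L(t_c) = L₀ e^(−k_d t_c) = 23.1 × 0.6652 = 15.37 mg/L, and at the critical point k_r D_c = k_d L, so D_c = (0.160/0.698) × 15.37 = 3.522 mg/L.
Minimum DO = C_s − D_c = 9.55 − 3.522 = 6.028 mg/L.
x_c = v t_c = 0.760 m/s × 2.548 d × 86400 s/d = 167300 m ≈ 167 km.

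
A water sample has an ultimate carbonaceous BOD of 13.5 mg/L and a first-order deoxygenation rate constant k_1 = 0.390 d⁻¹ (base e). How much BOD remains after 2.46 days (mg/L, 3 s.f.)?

L ≈ 5.17 mg/L

L_t = L₀ e^(−k_1 t) = 13.5 × e^(−0.390×2.46) = 13.5 × 0.3831 = 5.172 mg/L.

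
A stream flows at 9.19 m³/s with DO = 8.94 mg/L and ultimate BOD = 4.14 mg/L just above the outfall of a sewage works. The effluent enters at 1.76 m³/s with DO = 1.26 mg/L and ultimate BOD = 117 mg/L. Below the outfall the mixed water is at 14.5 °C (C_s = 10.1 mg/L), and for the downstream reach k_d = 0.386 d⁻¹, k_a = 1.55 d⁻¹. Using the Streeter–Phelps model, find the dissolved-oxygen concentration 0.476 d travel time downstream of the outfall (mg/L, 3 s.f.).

DO ≈ 6.34 mg/L

Mixed DO = (9.19×8.94 + 1.76×1.26)/(9.19+1.76) = 84.38/10.95 = 7.706 mg/L.
Mixed L₀ = (9.19×4.14 + 1.76×117)/(10.95) = 244.0/10.95 = 22.28 mg/L.
Initial deficit D₀ = C_s − DO₀ = 10.1 − 7.706 = 2.394 mg/L.
D(0.476) = [0.386×22.28/(1.55−0.386)](e^(−0.386×0.476) − e^(−1.55×0.476)) + 2.394 e^(−1.55×0.476)
= 7.388 × (0.8322 − 0.4782) + 2.394 × 0.4782 = 3.760 mg/L.
DO = 10.1 − 3.760 = 6.340 mg/L.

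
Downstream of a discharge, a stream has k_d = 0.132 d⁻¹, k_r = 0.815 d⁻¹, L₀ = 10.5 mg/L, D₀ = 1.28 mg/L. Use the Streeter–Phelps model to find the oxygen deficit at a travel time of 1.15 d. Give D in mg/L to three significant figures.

k_d L₀/(k_r−k_d) = 0.132×10.5/(0.815−0.132) = 1.386/0.6830 = 2.029 mg/L.
e^(−k_d t) = e^(−0.132×1.150) = 0.8592; e^(−k_r t) = e^(−0.815×1.150) = 0.3917.
D = 2.029 × (0.8592 − 0.3917) + 1.28 × 0.3917 = 0.9486 + 0.5014 = 1.450 mg/L.

D ≈ 1.45 mg/L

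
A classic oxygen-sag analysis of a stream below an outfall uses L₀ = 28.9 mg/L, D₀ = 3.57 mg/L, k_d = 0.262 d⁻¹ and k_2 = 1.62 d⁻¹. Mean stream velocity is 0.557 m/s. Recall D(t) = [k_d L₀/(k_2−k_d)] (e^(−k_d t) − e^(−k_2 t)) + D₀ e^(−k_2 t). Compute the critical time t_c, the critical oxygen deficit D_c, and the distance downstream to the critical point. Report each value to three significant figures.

With k_2/k_d = 6.183 and 1 − D₀(k_2−k_d)/(k_d L₀) = 0.3597,
t_c = ln(6.183 × 0.3597) / (1.62 − 0.262) = ln(2.224) / 1.358 = 0.7994/1.358 = 0.5887 d.
L(t_c) = L₀ e^(−k_d t_c) = 28.9 × 0.8571 = 24.77 mg/L, and at the critical point k_2 D_c = k_d L, so D_c = (0.262/1.62) × 24.77 = 4.006 mg/L.
x_c = v t_c = 0.557 m/s × 0.5887 d × 86400 s/d = 28330 m ≈ 28.3 km.

t_c ≈ 0.589 d; D_c ≈ 4.01 mg/L; x_c ≈ 28.3 km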